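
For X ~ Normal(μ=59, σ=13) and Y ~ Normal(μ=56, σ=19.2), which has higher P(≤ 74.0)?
X has higher probability (P(X ≤ 74.0) = 0.8757 > P(Y ≤ 74.0) = 0.8257)

Compute P(≤ 74.0) for each distribution:

X ~ Normal(μ=59, σ=13):
P(X ≤ 74.0) = 0.8757

Y ~ Normal(μ=56, σ=19.2):
P(Y ≤ 74.0) = 0.8257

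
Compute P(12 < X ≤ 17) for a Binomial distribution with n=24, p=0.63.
0.708353

We have X ~ Binomial(n=24, p=0.63).

To find P(12 < X ≤ 17), we use:
P(12 < X ≤ 17) = P(X ≤ 17) - P(X ≤ 12)
                 = F(17) - F(12)
                 = 0.842939 - 0.134586
                 = 0.708353

So there's approximately a 70.8% chance that X falls in this range.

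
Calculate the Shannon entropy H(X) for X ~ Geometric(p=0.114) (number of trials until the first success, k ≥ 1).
3.1123 nats

We have X ~ Geometric(p=0.114) (number of trials until the first success, k ≥ 1).

The Shannon entropy measures the uncertainty or information content of the distribution.

For a Geometric distribution with p=0.114 (number of trials until the first success, k ≥ 1):
H(X) = 3.1123 nats

(In bits, this would be 4.4900 bits.)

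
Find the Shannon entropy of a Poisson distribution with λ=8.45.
2.4754 nats

We have X ~ Poisson(λ=8.45).

The Shannon entropy measures the uncertainty or information content of the distribution.

For a Poisson distribution with λ=8.45:
H(X) = 2.4754 nats

(In bits, this would be 3.5713 bits.)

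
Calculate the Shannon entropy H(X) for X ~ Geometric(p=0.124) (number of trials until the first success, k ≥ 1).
3.0227 nats

We have X ~ Geometric(p=0.124) (number of trials until the first success, k ≥ 1).

The Shannon entropy measures the uncertainty or information content of the distribution.

For a Geometric distribution with p=0.124 (number of trials until the first success, k ≥ 1):
H(X) = 3.0227 nats

(In bits, this would be 4.3609 bits.)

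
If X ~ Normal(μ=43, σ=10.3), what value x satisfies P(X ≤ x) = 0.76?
50.2749

We have X ~ Normal(μ=43, σ=10.3).

We want to find x such that P(X ≤ x) = 0.76.

This is the 76th percentile, which means 76% of values fall below this point.

Using the inverse CDF (quantile function):
x = F⁻¹(0.76) = 50.2749

Verification: P(X ≤ 50.2749) = 0.76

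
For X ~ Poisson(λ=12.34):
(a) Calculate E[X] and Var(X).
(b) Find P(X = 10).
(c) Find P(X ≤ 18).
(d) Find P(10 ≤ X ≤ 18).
(a) E[X] = 12.3400, Var(X) = 12.3400
(b) P(X = 10) = 0.098672
(c) P(X ≤ 18) = 0.953138
(d) P(10 ≤ X ≤ 18) = 0.739189

We have X ~ Poisson(λ=12.34).

(a) Moments:
E[X] = 12.3400
Var(X) = 12.3400
σ = √Var(X) = 3.5128

(b) Point probability using PMF:
P(X = 10) = 0.098672

(c) Cumulative probability using CDF:
P(X ≤ 18) = F(18) = 0.953138

(d) Range probability:
P(10 ≤ X ≤ 18) = P(X ≤ 18) - P(X ≤ 9)
                   = F(18) - F(9)
                   = 0.953138 - 0.213949
                   = 0.739189

This means approximately 73.9% of outcomes fall in the interval [10, 18].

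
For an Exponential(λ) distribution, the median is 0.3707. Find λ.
λ = 1.8698

For X ~ Exponential(λ), the CDF is F(x) = 1 - e^(-λx).
The median m satisfies F(m) = 0.5:
1 - e^(-λm) = 0.5
e^(-λm) = 0.5
λm = ln(2)
m = ln(2) / λ

Given m = 0.3707:
λ = ln(2) / 0.3707 = 0.693147 / 0.3707 = 1.8698

Verification: ln(2) / 1.8698 = 0.3707 ✓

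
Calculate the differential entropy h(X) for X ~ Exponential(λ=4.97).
-0.6034 nats

We have X ~ Exponential(λ=4.97).

The differential entropy measures the uncertainty or information content of the distribution.

For an Exponential distribution with λ=4.97:
h(X) = -0.6034 nats

(In bits, this would be -0.8706 bits.)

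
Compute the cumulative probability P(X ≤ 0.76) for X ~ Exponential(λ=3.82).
0.945153

We have X ~ Exponential(λ=3.82).

The CDF gives us P(X ≤ k).

Using the CDF:
P(X ≤ 0.76) = 0.945153

This means there's approximately a 94.5% chance that X is at most 0.76.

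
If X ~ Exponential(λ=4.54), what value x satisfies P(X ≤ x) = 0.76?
0.3143

We have X ~ Exponential(λ=4.54).

We want to find x such that P(X ≤ x) = 0.76.

This is the 76th percentile, which means 76% of values fall below this point.

Using the inverse CDF (quantile function):
x = F⁻¹(0.76) = 0.3143

Verification: P(X ≤ 0.3143) = 0.76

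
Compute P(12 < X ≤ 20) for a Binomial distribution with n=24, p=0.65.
0.892507

We have X ~ Binomial(n=24, p=0.65).

To find P(12 < X ≤ 20), we use:
P(12 < X ≤ 20) = P(X ≤ 20) - P(X ≤ 12)
                 = F(20) - F(12)
                 = 0.986737 - 0.094230
                 = 0.892507

So there's approximately a 89.3% chance that X falls in this range.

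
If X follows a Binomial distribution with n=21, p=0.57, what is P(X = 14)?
0.120790

We have X ~ Binomial(n=21, p=0.57).

For a Binomial distribution, the PMF gives us the probability of each outcome.

Using the PMF formula:
P(X = 14) = 0.120790

Rounded to 4 decimal places: 0.1208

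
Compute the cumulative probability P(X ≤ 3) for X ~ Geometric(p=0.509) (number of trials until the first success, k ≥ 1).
0.881629

We have X ~ Geometric(p=0.509) (number of trials until the first success, k ≥ 1).

The CDF gives us P(X ≤ k).

Using the CDF:
P(X ≤ 3) = 0.881629

This means there's approximately a 88.2% chance that X is at most 3.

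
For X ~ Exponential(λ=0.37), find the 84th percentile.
4.9529

We have X ~ Exponential(λ=0.37).

We want to find x such that P(X ≤ x) = 0.84.

This is the 84th percentile, which means 84% of values fall below this point.

Using the inverse CDF (quantile function):
x = F⁻¹(0.84) = 4.9529

Verification: P(X ≤ 4.9529) = 0.84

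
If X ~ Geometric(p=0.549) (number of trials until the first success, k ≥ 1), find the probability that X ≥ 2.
0.451000

We have X ~ Geometric(p=0.549) (number of trials until the first success, k ≥ 1).

For discrete distributions, P(X ≥ 2) = 1 - P(X ≤ 1).

P(X ≤ 1) = 0.549000
P(X ≥ 2) = 1 - 0.549000 = 0.451000

So there's approximately a 45.1% chance that X is at least 2.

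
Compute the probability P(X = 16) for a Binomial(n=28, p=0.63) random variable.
0.123326

We have X ~ Binomial(n=28, p=0.63).

For a Binomial distribution, the PMF gives us the probability of each outcome.

Using the PMF formula:
P(X = 16) = 0.123326

Rounded to 4 decimal places: 0.1233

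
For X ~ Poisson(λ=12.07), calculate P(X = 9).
0.085836

We have X ~ Poisson(λ=12.07).

For a Poisson distribution, the PMF gives us the probability of each outcome.

Using the PMF formula:
P(X = 9) = 0.085836

Rounded to 4 decimal places: 0.0858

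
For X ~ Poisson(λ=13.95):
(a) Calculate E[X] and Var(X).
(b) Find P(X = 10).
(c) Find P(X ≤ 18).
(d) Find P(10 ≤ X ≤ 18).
(a) E[X] = 13.9500, Var(X) = 13.9500
(b) P(X = 10) = 0.067231
(c) P(X ≤ 18) = 0.885395
(d) P(10 ≤ X ≤ 18) = 0.773607

We have X ~ Poisson(λ=13.95).

(a) Moments:
E[X] = 13.9500
Var(X) = 13.9500
σ = √Var(X) = 3.7350

(b) Point probability using PMF:
P(X = 10) = 0.067231

(c) Cumulative probability using CDF:
P(X ≤ 18) = F(18) = 0.885395

(d) Range probability:
P(10 ≤ X ≤ 18) = P(X ≤ 18) - P(X ≤ 9)
                   = F(18) - F(9)
                   = 0.885395 - 0.111788
                   = 0.773607

This means approximately 77.4% of outcomes fall in the interval [10, 18].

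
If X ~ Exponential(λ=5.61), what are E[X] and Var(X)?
E[X] = 0.1783, Var(X) = 0.0318

We have X ~ Exponential(λ=5.61).

For an Exponential distribution with λ=5.61:

Expected value:
E[X] = 0.1783

Variance:
Var(X) = 0.0318

Standard deviation:
σ = √Var(X) = 0.1783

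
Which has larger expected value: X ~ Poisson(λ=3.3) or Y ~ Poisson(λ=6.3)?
Y has larger mean (6.3000 > 3.3000)

Compute the expected value for each distribution:

X ~ Poisson(λ=3.3):
E[X] = 3.3000

Y ~ Poisson(λ=6.3):
E[Y] = 6.3000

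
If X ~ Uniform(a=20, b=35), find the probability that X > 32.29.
0.180667

We have X ~ Uniform(a=20, b=35).

P(X > 32.29) = 1 - P(X ≤ 32.29)
                = 1 - F(32.29)
                = 1 - 0.819333
                = 0.180667

So there's approximately a 18.1% chance that X exceeds 32.29.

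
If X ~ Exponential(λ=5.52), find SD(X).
0.1812

We have X ~ Exponential(λ=5.52).

For an Exponential distribution with λ=5.52:
σ = √Var(X) = 0.1812

The standard deviation is the square root of the variance.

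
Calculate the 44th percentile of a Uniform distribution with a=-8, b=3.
-3.1600

We have X ~ Uniform(a=-8, b=3).

We want to find x such that P(X ≤ x) = 0.44.

This is the 44th percentile, which means 44% of values fall below this point.

Using the inverse CDF (quantile function):
x = F⁻¹(0.44) = -3.1600

Verification: P(X ≤ -3.1600) = 0.44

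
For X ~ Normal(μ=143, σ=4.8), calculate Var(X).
23.0400

We have X ~ Normal(μ=143, σ=4.8).

For a Normal distribution with μ=143, σ=4.8:
Var(X) = 23.0400

The variance measures the spread of the distribution around the mean.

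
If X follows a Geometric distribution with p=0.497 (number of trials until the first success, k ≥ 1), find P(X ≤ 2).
0.746991

We have X ~ Geometric(p=0.497) (number of trials until the first success, k ≥ 1).

The CDF gives us P(X ≤ k).

Using the CDF:
P(X ≤ 2) = 0.746991

This means there's approximately a 74.7% chance that X is at most 2.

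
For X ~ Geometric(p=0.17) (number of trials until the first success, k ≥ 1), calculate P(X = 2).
0.141100

We have X ~ Geometric(p=0.17) (number of trials until the first success, k ≥ 1).

For a Geometric distribution, the PMF gives us the probability of each outcome.

Using the PMF formula:
P(X = 2) = 0.141100

Rounded to 4 decimal places: 0.1411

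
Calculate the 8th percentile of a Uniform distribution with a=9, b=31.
10.7600

We have X ~ Uniform(a=9, b=31).

We want to find x such that P(X ≤ x) = 0.08.

This is the 8th percentile, which means 8% of values fall below this point.

Using the inverse CDF (quantile function):
x = F⁻¹(0.08) = 10.7600

Verification: P(X ≤ 10.7600) = 0.08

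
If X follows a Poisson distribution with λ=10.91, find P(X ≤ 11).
0.590009

We have X ~ Poisson(λ=10.91).

The CDF gives us P(X ≤ k).

Using the CDF:
P(X ≤ 11) = 0.590009

This means there's approximately a 59.0% chance that X is at most 11.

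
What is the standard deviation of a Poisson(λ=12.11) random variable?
3.4799

We have X ~ Poisson(λ=12.11).

For a Poisson distribution with λ=12.11:
σ = √Var(X) = 3.4799

The standard deviation is the square root of the variance.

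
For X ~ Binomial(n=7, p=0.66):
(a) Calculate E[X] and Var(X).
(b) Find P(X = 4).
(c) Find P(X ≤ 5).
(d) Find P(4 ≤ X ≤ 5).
(a) E[X] = 4.6200, Var(X) = 1.5708
(b) P(X = 4) = 0.261024
(c) P(X ≤ 5) = 0.748732
(d) P(4 ≤ X ≤ 5) = 0.565040

We have X ~ Binomial(n=7, p=0.66).

(a) Moments:
E[X] = 4.6200
Var(X) = 1.5708
σ = √Var(X) = 1.2533

(b) Point probability using PMF:
P(X = 4) = 0.261024

(c) Cumulative probability using CDF:
P(X ≤ 5) = F(5) = 0.748732

(d) Range probability:
P(4 ≤ X ≤ 5) = P(X ≤ 5) - P(X ≤ 3)
                   = F(5) - F(3)
                   = 0.748732 - 0.183692
                   = 0.565040

This means approximately 56.5% of outcomes fall in the interval [4, 5].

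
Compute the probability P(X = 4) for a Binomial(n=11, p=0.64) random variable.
0.043386

We have X ~ Binomial(n=11, p=0.64).

For a Binomial distribution, the PMF gives us the probability of each outcome.

Using the PMF formula:
P(X = 4) = 0.043386

Rounded to 4 decimal places: 0.0434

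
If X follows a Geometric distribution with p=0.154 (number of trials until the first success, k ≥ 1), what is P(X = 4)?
0.093246

We have X ~ Geometric(p=0.154) (number of trials until the first success, k ≥ 1).

For a Geometric distribution, the PMF gives us the probability of each outcome.

Using the PMF formula:
P(X = 4) = 0.093246

Rounded to 4 decimal places: 0.0932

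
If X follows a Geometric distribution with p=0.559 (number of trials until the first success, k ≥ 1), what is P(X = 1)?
0.559000

We have X ~ Geometric(p=0.559) (number of trials until the first success, k ≥ 1).

For a Geometric distribution, the PMF gives us the probability of each outcome.

Using the PMF formula:
P(X = 1) = 0.559000

Rounded to 4 decimal places: 0.5590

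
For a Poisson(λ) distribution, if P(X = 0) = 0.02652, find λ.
λ = 3.6299

For a Poisson(λ) distribution, the PMF at 0 is:
P(X = 0) = λ^0 e^(-λ) / 0! = e^(-λ)

Given P(X = 0) = 0.02652:
e^(-λ) = 0.02652
-λ = ln(0.02652)
λ = -ln(0.02652) = 3.6299

Verification: e^(-3.6299) = 0.02652 ✓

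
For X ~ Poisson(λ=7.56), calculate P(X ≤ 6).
0.370001

We have X ~ Poisson(λ=7.56).

The CDF gives us P(X ≤ k).

Using the CDF:
P(X ≤ 6) = 0.370001

This means there's approximately a 37.0% chance that X is at most 6.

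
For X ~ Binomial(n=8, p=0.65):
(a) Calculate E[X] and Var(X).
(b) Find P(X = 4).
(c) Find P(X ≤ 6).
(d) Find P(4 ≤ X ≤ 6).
(a) E[X] = 5.2000, Var(X) = 1.8200
(b) P(X = 4) = 0.187510
(c) P(X ≤ 6) = 0.830873
(d) P(4 ≤ X ≤ 6) = 0.724782

We have X ~ Binomial(n=8, p=0.65).

(a) Moments:
E[X] = 5.2000
Var(X) = 1.8200
σ = √Var(X) = 1.3491

(b) Point probability using PMF:
P(X = 4) = 0.187510

(c) Cumulative probability using CDF:
P(X ≤ 6) = F(6) = 0.830873

(d) Range probability:
P(4 ≤ X ≤ 6) = P(X ≤ 6) - P(X ≤ 3)
                   = F(6) - F(3)
                   = 0.830873 - 0.106091
                   = 0.724782

This means approximately 72.5% of outcomes fall in the interval [4, 6].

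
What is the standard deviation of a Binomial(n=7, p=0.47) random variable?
1.3205

We have X ~ Binomial(n=7, p=0.47).

For a Binomial distribution with n=7, p=0.47:
σ = √Var(X) = 1.3205

The standard deviation is the square root of the variance.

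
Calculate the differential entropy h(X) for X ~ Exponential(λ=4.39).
-0.4793 nats

We have X ~ Exponential(λ=4.39).

The differential entropy measures the uncertainty or information content of the distribution.

For an Exponential distribution with λ=4.39:
h(X) = -0.4793 nats

(In bits, this would be -0.6915 bits.)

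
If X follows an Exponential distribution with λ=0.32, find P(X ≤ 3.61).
0.685005

We have X ~ Exponential(λ=0.32).

The CDF gives us P(X ≤ k).

Using the CDF:
P(X ≤ 3.61) = 0.685005

This means there's approximately a 68.5% chance that X is at most 3.61.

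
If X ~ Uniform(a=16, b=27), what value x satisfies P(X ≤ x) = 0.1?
17.1000

We have X ~ Uniform(a=16, b=27).

We want to find x such that P(X ≤ x) = 0.1.

This is the 10th percentile, which means 10% of values fall below this point.

Using the inverse CDF (quantile function):
x = F⁻¹(0.1) = 17.1000

Verification: P(X ≤ 17.1000) = 0.1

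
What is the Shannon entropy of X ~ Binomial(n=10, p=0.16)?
1.5182 nats

We have X ~ Binomial(n=10, p=0.16).

The Shannon entropy measures the uncertainty or information content of the distribution.

For a Binomial distribution with n=10, p=0.16:
H(X) = 1.5182 nats

(In bits, this would be 2.1904 bits.)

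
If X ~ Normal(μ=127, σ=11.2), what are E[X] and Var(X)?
E[X] = 127.0000, Var(X) = 125.4400

We have X ~ Normal(μ=127, σ=11.2).

For a Normal distribution with μ=127, σ=11.2:

Expected value:
E[X] = 127.0000

Variance:
Var(X) = 125.4400

Standard deviation:
σ = √Var(X) = 11.2000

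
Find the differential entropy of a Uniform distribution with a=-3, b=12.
2.7081 nats

We have X ~ Uniform(a=-3, b=12).

The differential entropy measures the uncertainty or information content of the distribution.

For a Uniform distribution with a=-3, b=12:
h(X) = 2.7081 nats

(In bits, this would be 3.9069 bits.)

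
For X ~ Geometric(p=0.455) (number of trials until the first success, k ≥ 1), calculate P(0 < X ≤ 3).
0.838121

We have X ~ Geometric(p=0.455) (number of trials until the first success, k ≥ 1).

To find P(0 < X ≤ 3), we use:
P(0 < X ≤ 3) = P(X ≤ 3) - P(X ≤ 0)
                 = F(3) - F(0)
                 = 0.838121 - 0.000000
                 = 0.838121

So there's approximately a 83.8% chance that X falls in this range.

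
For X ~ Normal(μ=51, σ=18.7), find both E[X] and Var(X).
E[X] = 51.0000, Var(X) = 349.6900

We have X ~ Normal(μ=51, σ=18.7).

For a Normal distribution with μ=51, σ=18.7:

Expected value:
E[X] = 51.0000

Variance:
Var(X) = 349.6900

Standard deviation:
σ = √Var(X) = 18.7000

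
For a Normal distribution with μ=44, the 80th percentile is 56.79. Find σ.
σ = 15.1969

For X ~ Normal(μ, σ), the p-th percentile satisfies x = μ + z_p × σ,
where z_p = Φ⁻¹(p) is the standard normal quantile.

Step 1: z_{0.8} = Φ⁻¹(0.8) = 0.8416

Step 2: Solve for σ:
56.79 = 44 + 0.8416 × σ
σ = (56.79 - 44) / 0.8416
σ = 12.79 / 0.8416
σ = 15.1969

Verification: μ + z × σ = 44 + 0.8416 × 15.1969 = 56.79 ✓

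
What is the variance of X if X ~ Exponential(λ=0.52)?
3.6982

We have X ~ Exponential(λ=0.52).

For an Exponential distribution with λ=0.52:
Var(X) = 3.6982

The variance measures the spread of the distribution around the mean.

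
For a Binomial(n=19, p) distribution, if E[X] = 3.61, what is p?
p = 0.19

For a Binomial(n, p) distribution:
E[X] = n × p

Given n = 19 and E[X] = 3.61:
3.61 = 19 × p
p = 3.61 / 19 = 0.19

Verification: Binomial(19, 0.19) has E[X] = 3.61 ✓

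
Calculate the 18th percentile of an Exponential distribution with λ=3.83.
0.0518

We have X ~ Exponential(λ=3.83).

We want to find x such that P(X ≤ x) = 0.18.

This is the 18th percentile, which means 18% of values fall below this point.

Using the inverse CDF (quantile function):
x = F⁻¹(0.18) = 0.0518

Verification: P(X ≤ 0.0518) = 0.18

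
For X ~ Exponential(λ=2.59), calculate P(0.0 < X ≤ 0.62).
0.799271

We have X ~ Exponential(λ=2.59).

To find P(0.0 < X ≤ 0.62), we use:
P(0.0 < X ≤ 0.62) = P(X ≤ 0.62) - P(X ≤ 0.0)
                 = F(0.62) - F(0.0)
                 = 0.799271 - 0.000000
                 = 0.799271

So there's approximately a 79.9% chance that X falls in this range.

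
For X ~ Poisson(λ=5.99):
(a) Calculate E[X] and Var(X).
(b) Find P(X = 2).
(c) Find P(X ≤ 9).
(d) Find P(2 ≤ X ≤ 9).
(a) E[X] = 5.9900, Var(X) = 5.9900
(b) P(X = 2) = 0.044916
(c) P(X ≤ 9) = 0.916763
(d) P(2 ≤ X ≤ 9) = 0.899262

We have X ~ Poisson(λ=5.99).

(a) Moments:
E[X] = 5.9900
Var(X) = 5.9900
σ = √Var(X) = 2.4474

(b) Point probability using PMF:
P(X = 2) = 0.044916

(c) Cumulative probability using CDF:
P(X ≤ 9) = F(9) = 0.916763

(d) Range probability:
P(2 ≤ X ≤ 9) = P(X ≤ 9) - P(X ≤ 1)
                   = F(9) - F(1)
                   = 0.916763 - 0.017501
                   = 0.899262

This means approximately 89.9% of outcomes fall in the interval [2, 9].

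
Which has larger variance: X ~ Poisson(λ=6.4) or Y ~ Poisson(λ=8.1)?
Y has larger variance (8.1000 > 6.4000)

Compute the variance for each distribution:

X ~ Poisson(λ=6.4):
Var(X) = 6.4000

Y ~ Poisson(λ=8.1):
Var(Y) = 8.1000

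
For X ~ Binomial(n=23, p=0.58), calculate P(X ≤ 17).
0.963942

We have X ~ Binomial(n=23, p=0.58).

The CDF gives us P(X ≤ k).

Using the CDF:
P(X ≤ 17) = 0.963942

This means there's approximately a 96.4% chance that X is at most 17.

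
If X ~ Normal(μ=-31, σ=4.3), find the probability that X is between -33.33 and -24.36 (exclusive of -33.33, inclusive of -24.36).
0.644771

We have X ~ Normal(μ=-31, σ=4.3).

To find P(-33.33 < X ≤ -24.36), we use:
P(-33.33 < X ≤ -24.36) = P(X ≤ -24.36) - P(X ≤ -33.33)
                 = F(-24.36) - F(-33.33)
                 = 0.938728 - 0.293957
                 = 0.644771

So there's approximately a 64.5% chance that X falls in this range.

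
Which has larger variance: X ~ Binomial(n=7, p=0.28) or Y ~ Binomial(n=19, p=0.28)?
Y has larger variance (3.8304 > 1.4112)

Compute the variance for each distribution:

X ~ Binomial(n=7, p=0.28):
Var(X) = 1.4112

Y ~ Binomial(n=19, p=0.28):
Var(Y) = 3.8304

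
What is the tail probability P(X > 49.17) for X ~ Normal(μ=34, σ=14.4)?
0.146062

We have X ~ Normal(μ=34, σ=14.4).

P(X > 49.17) = 1 - P(X ≤ 49.17)
                = 1 - F(49.17)
                = 1 - 0.853938
                = 0.146062

So there's approximately a 14.6% chance that X exceeds 49.17.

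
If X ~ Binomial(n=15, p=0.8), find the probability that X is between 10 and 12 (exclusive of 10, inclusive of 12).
0.437743

We have X ~ Binomial(n=15, p=0.8).

To find P(10 < X ≤ 12), we use:
P(10 < X ≤ 12) = P(X ≤ 12) - P(X ≤ 10)
                 = F(12) - F(10)
                 = 0.601977 - 0.164234
                 = 0.437743

So there's approximately a 43.8% chance that X falls in this range.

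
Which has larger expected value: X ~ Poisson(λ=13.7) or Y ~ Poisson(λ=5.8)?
X has larger mean (13.7000 > 5.8000)

Compute the expected value for each distribution:

X ~ Poisson(λ=13.7):
E[X] = 13.7000

Y ~ Poisson(λ=5.8):
E[Y] = 5.8000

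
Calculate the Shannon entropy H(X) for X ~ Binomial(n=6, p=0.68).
1.5329 nats

We have X ~ Binomial(n=6, p=0.68).

The Shannon entropy measures the uncertainty or information content of the distribution.

For a Binomial distribution with n=6, p=0.68:
H(X) = 1.5329 nats

(In bits, this would be 2.2115 bits.)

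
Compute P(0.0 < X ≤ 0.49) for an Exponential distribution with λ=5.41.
0.929412

We have X ~ Exponential(λ=5.41).

To find P(0.0 < X ≤ 0.49), we use:
P(0.0 < X ≤ 0.49) = P(X ≤ 0.49) - P(X ≤ 0.0)
                 = F(0.49) - F(0.0)
                 = 0.929412 - 0.000000
                 = 0.929412

So there's approximately a 92.9% chance that X falls in this range.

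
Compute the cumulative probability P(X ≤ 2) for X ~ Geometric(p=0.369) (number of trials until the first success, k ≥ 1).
0.601839

We have X ~ Geometric(p=0.369) (number of trials until the first success, k ≥ 1).

The CDF gives us P(X ≤ k).

Using the CDF:
P(X ≤ 2) = 0.601839

This means there's approximately a 60.2% chance that X is at most 2.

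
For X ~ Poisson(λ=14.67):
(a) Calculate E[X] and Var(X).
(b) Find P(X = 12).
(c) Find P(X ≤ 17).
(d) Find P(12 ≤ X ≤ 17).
(a) E[X] = 14.6700, Var(X) = 14.6700
(b) P(X = 12) = 0.088252
(c) P(X ≤ 17) = 0.776178
(d) P(12 ≤ X ≤ 17) = 0.568581

We have X ~ Poisson(λ=14.67).

(a) Moments:
E[X] = 14.6700
Var(X) = 14.6700
σ = √Var(X) = 3.8301

(b) Point probability using PMF:
P(X = 12) = 0.088252

(c) Cumulative probability using CDF:
P(X ≤ 17) = F(17) = 0.776178

(d) Range probability:
P(12 ≤ X ≤ 17) = P(X ≤ 17) - P(X ≤ 11)
                   = F(17) - F(11)
                   = 0.776178 - 0.207597
                   = 0.568581

This means approximately 56.9% of outcomes fall in the interval [12, 17].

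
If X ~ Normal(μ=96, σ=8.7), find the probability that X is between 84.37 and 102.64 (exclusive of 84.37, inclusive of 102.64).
0.686686

We have X ~ Normal(μ=96, σ=8.7).

To find P(84.37 < X ≤ 102.64), we use:
P(84.37 < X ≤ 102.64) = P(X ≤ 102.64) - P(X ≤ 84.37)
                 = F(102.64) - F(84.37)
                 = 0.777333 - 0.090647
                 = 0.686686

So there's approximately a 68.7% chance that X falls in this range.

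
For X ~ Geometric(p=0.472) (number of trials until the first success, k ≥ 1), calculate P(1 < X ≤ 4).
0.450279

We have X ~ Geometric(p=0.472) (number of trials until the first success, k ≥ 1).

To find P(1 < X ≤ 4), we use:
P(1 < X ≤ 4) = P(X ≤ 4) - P(X ≤ 1)
                 = F(4) - F(1)
                 = 0.922279 - 0.472000
                 = 0.450279

So there's approximately a 45.0% chance that X falls in this range.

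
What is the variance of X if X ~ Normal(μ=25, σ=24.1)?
580.8100

We have X ~ Normal(μ=25, σ=24.1).

For a Normal distribution with μ=25, σ=24.1:
Var(X) = 580.8100

The variance measures the spread of the distribution around the mean.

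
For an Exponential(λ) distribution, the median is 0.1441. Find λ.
λ = 4.8102

For X ~ Exponential(λ), the CDF is F(x) = 1 - e^(-λx).
The median m satisfies F(m) = 0.5:
1 - e^(-λm) = 0.5
e^(-λm) = 0.5
λm = ln(2)
m = ln(2) / λ

Given m = 0.1441:
λ = ln(2) / 0.1441 = 0.693147 / 0.1441 = 4.8102

Verification: ln(2) / 4.8102 = 0.1441 ✓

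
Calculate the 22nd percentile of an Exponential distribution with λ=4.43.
0.0561

We have X ~ Exponential(λ=4.43).

We want to find x such that P(X ≤ x) = 0.22.

This is the 22nd percentile, which means 22% of values fall below this point.

Using the inverse CDF (quantile function):
x = F⁻¹(0.22) = 0.0561

Verification: P(X ≤ 0.0561) = 0.22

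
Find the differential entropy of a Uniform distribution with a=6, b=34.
3.3322 nats

We have X ~ Uniform(a=6, b=34).

The differential entropy measures the uncertainty or information content of the distribution.

For a Uniform distribution with a=6, b=34:
h(X) = 3.3322 nats

(In bits, this would be 4.8074 bits.)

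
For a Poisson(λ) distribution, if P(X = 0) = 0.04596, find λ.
λ = 3.0800

For a Poisson(λ) distribution, the PMF at 0 is:
P(X = 0) = λ^0 e^(-λ) / 0! = e^(-λ)

Given P(X = 0) = 0.04596:
e^(-λ) = 0.04596
-λ = ln(0.04596)
λ = -ln(0.04596) = 3.0800

Verification: e^(-3.0800) = 0.04596 ✓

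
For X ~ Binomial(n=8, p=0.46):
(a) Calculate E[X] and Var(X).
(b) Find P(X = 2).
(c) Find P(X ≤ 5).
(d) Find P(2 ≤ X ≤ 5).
(a) E[X] = 3.6800, Var(X) = 1.9872
(b) P(X = 2) = 0.146905
(c) P(X ≤ 5) = 0.901812
(d) P(2 ≤ X ≤ 5) = 0.845310

We have X ~ Binomial(n=8, p=0.46).

(a) Moments:
E[X] = 3.6800
Var(X) = 1.9872
σ = √Var(X) = 1.4097

(b) Point probability using PMF:
P(X = 2) = 0.146905

(c) Cumulative probability using CDF:
P(X ≤ 5) = F(5) = 0.901812

(d) Range probability:
P(2 ≤ X ≤ 5) = P(X ≤ 5) - P(X ≤ 1)
                   = F(5) - F(1)
                   = 0.901812 - 0.056503
                   = 0.845310

This means approximately 84.5% of outcomes fall in the interval [2, 5].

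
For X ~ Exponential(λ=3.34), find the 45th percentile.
0.1790

We have X ~ Exponential(λ=3.34).

We want to find x such that P(X ≤ x) = 0.45.

This is the 45th percentile, which means 45% of values fall below this point.

Using the inverse CDF (quantile function):
x = F⁻¹(0.45) = 0.1790

Verification: P(X ≤ 0.1790) = 0.45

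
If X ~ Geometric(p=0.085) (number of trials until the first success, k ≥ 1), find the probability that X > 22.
0.141665

We have X ~ Geometric(p=0.085) (number of trials until the first success, k ≥ 1).

P(X > 22) = 1 - P(X ≤ 22)
                = 1 - F(22)
                = 1 - 0.858335
                = 0.141665

So there's approximately a 14.2% chance that X exceeds 22.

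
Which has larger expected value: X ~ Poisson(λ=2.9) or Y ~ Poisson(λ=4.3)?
Y has larger mean (4.3000 > 2.9000)

Compute the expected value for each distribution:

X ~ Poisson(λ=2.9):
E[X] = 2.9000

Y ~ Poisson(λ=4.3):
E[Y] = 4.3000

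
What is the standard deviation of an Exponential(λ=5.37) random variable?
0.1862

We have X ~ Exponential(λ=5.37).

For an Exponential distribution with λ=5.37:
σ = √Var(X) = 0.1862

The standard deviation is the square root of the variance.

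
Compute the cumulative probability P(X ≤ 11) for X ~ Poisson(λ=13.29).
0.324407

We have X ~ Poisson(λ=13.29).

The CDF gives us P(X ≤ k).

Using the CDF:
P(X ≤ 11) = 0.324407

This means there's approximately a 32.4% chance that X is at most 11.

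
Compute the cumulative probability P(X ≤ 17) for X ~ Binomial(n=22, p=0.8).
0.457118

We have X ~ Binomial(n=22, p=0.8).

The CDF gives us P(X ≤ k).

Using the CDF:
P(X ≤ 17) = 0.457118

This means there's approximately a 45.7% chance that X is at most 17.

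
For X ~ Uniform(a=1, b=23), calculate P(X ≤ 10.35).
0.425000

We have X ~ Uniform(a=1, b=23).

The CDF gives us P(X ≤ k).

Using the CDF:
P(X ≤ 10.35) = 0.425000

This means there's approximately a 42.5% chance that X is at most 10.35.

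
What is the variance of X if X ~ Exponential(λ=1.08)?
0.8573

We have X ~ Exponential(λ=1.08).

For an Exponential distribution with λ=1.08:
Var(X) = 0.8573

The variance measures the spread of the distribution around the mean.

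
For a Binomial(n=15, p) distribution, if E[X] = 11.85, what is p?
p = 0.79

For a Binomial(n, p) distribution:
E[X] = n × p

Given n = 15 and E[X] = 11.85:
11.85 = 15 × p
p = 11.85 / 15 = 0.79

Verification: Binomial(15, 0.79) has E[X] = 11.85 ✓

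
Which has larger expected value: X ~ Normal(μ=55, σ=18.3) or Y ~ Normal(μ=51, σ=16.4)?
X has larger mean (55.0000 > 51.0000)

Compute the expected value for each distribution:

X ~ Normal(μ=55, σ=18.3):
E[X] = 55.0000

Y ~ Normal(μ=51, σ=16.4):
E[Y] = 51.0000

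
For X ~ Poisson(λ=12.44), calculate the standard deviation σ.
3.5270

We have X ~ Poisson(λ=12.44).

For a Poisson distribution with λ=12.44:
σ = √Var(X) = 3.5270

The standard deviation is the square root of the variance.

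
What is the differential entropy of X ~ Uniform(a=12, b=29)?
2.8332 nats

We have X ~ Uniform(a=12, b=29).

The differential entropy measures the uncertainty or information content of the distribution.

For a Uniform distribution with a=12, b=29:
h(X) = 2.8332 nats

(In bits, this would be 4.0875 bits.)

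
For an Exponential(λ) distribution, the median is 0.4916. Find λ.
λ = 1.4100

For X ~ Exponential(λ), the CDF is F(x) = 1 - e^(-λx).
The median m satisfies F(m) = 0.5:
1 - e^(-λm) = 0.5
e^(-λm) = 0.5
λm = ln(2)
m = ln(2) / λ

Given m = 0.4916:
λ = ln(2) / 0.4916 = 0.693147 / 0.4916 = 1.4100

Verification: ln(2) / 1.4100 = 0.4916 ✓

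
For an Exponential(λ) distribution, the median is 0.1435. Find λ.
λ = 4.8303

For X ~ Exponential(λ), the CDF is F(x) = 1 - e^(-λx).
The median m satisfies F(m) = 0.5:
1 - e^(-λm) = 0.5
e^(-λm) = 0.5
λm = ln(2)
m = ln(2) / λ

Given m = 0.1435:
λ = ln(2) / 0.1435 = 0.693147 / 0.1435 = 4.8303

Verification: ln(2) / 4.8303 = 0.1435 ✓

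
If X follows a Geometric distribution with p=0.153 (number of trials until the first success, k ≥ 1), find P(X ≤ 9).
0.775637

We have X ~ Geometric(p=0.153) (number of trials until the first success, k ≥ 1).

The CDF gives us P(X ≤ k).

Using the CDF:
P(X ≤ 9) = 0.775637

This means there's approximately a 77.6% chance that X is at most 9.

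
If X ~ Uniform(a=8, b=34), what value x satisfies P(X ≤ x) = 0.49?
20.7400

We have X ~ Uniform(a=8, b=34).

We want to find x such that P(X ≤ x) = 0.49.

This is the 49th percentile, which means 49% of values fall below this point.

Using the inverse CDF (quantile function):
x = F⁻¹(0.49) = 20.7400

Verification: P(X ≤ 20.7400) = 0.49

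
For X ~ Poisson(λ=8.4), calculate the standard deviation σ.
2.8983

We have X ~ Poisson(λ=8.4).

For a Poisson distribution with λ=8.4:
σ = √Var(X) = 2.8983

The standard deviation is the square root of the variance.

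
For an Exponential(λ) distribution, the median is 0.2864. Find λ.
λ = 2.4202

For X ~ Exponential(λ), the CDF is F(x) = 1 - e^(-λx).
The median m satisfies F(m) = 0.5:
1 - e^(-λm) = 0.5
e^(-λm) = 0.5
λm = ln(2)
m = ln(2) / λ

Given m = 0.2864:
λ = ln(2) / 0.2864 = 0.693147 / 0.2864 = 2.4202

Verification: ln(2) / 2.4202 = 0.2864 ✓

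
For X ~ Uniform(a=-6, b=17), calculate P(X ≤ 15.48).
0.933913

We have X ~ Uniform(a=-6, b=17).

The CDF gives us P(X ≤ k).

Using the CDF:
P(X ≤ 15.48) = 0.933913

This means there's approximately a 93.4% chance that X is at most 15.48.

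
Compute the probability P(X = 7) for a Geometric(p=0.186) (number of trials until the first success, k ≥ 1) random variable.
0.054108

We have X ~ Geometric(p=0.186) (number of trials until the first success, k ≥ 1).

For a Geometric distribution, the PMF gives us the probability of each outcome.

Using the PMF formula:
P(X = 7) = 0.054108

Rounded to 4 decimal places: 0.0541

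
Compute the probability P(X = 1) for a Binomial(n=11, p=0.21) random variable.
0.218717

We have X ~ Binomial(n=11, p=0.21).

For a Binomial distribution, the PMF gives us the probability of each outcome.

Using the PMF formula:
P(X = 1) = 0.218717

Rounded to 4 decimal places: 0.2187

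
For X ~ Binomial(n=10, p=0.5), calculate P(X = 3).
0.117188

We have X ~ Binomial(n=10, p=0.5).

For a Binomial distribution, the PMF gives us the probability of each outcome.

Using the PMF formula:
P(X = 3) = 0.117188

Rounded to 4 decimal places: 0.1172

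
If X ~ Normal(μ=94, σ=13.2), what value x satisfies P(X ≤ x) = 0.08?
75.4531

We have X ~ Normal(μ=94, σ=13.2).

We want to find x such that P(X ≤ x) = 0.08.

This is the 8th percentile, which means 8% of values fall below this point.

Using the inverse CDF (quantile function):
x = F⁻¹(0.08) = 75.4531

Verification: P(X ≤ 75.4531) = 0.08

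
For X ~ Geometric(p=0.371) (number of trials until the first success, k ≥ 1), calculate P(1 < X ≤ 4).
0.472468

We have X ~ Geometric(p=0.371) (number of trials until the first success, k ≥ 1).

To find P(1 < X ≤ 4), we use:
P(1 < X ≤ 4) = P(X ≤ 4) - P(X ≤ 1)
                 = F(4) - F(1)
                 = 0.843468 - 0.371000
                 = 0.472468

So there's approximately a 47.2% chance that X falls in this range.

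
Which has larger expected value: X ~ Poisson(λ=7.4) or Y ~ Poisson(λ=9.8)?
Y has larger mean (9.8000 > 7.4000)

Compute the expected value for each distribution:

X ~ Poisson(λ=7.4):
E[X] = 7.4000

Y ~ Poisson(λ=9.8):
E[Y] = 9.8000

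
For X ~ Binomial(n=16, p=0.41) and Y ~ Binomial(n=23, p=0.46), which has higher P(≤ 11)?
X has higher probability (P(X ≤ 11) = 0.9938 > P(Y ≤ 11) = 0.6512)

Compute P(≤ 11) for each distribution:

X ~ Binomial(n=16, p=0.41):
P(X ≤ 11) = 0.9938

Y ~ Binomial(n=23, p=0.46):
P(Y ≤ 11) = 0.6512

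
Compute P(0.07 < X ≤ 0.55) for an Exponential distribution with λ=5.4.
0.633927

We have X ~ Exponential(λ=5.4).

To find P(0.07 < X ≤ 0.55), we use:
P(0.07 < X ≤ 0.55) = P(X ≤ 0.55) - P(X ≤ 0.07)
                 = F(0.55) - F(0.07)
                 = 0.948697 - 0.314769
                 = 0.633927

So there's approximately a 63.4% chance that X falls in this range.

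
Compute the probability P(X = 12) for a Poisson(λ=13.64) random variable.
0.103195

We have X ~ Poisson(λ=13.64).

For a Poisson distribution, the PMF gives us the probability of each outcome.

Using the PMF formula:
P(X = 12) = 0.103195

Rounded to 4 decimal places: 0.1032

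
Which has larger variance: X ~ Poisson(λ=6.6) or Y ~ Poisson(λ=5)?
X has larger variance (6.6000 > 5.0000)

Compute the variance for each distribution:

X ~ Poisson(λ=6.6):
Var(X) = 6.6000

Y ~ Poisson(λ=5):
Var(Y) = 5.0000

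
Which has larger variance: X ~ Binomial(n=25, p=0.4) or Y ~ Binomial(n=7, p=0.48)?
X has larger variance (6.0000 > 1.7472)

Compute the variance for each distribution:

X ~ Binomial(n=25, p=0.4):
Var(X) = 6.0000

Y ~ Binomial(n=7, p=0.48):
Var(Y) = 1.7472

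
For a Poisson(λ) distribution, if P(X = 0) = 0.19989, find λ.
λ = 1.6100

For a Poisson(λ) distribution, the PMF at 0 is:
P(X = 0) = λ^0 e^(-λ) / 0! = e^(-λ)

Given P(X = 0) = 0.19989:
e^(-λ) = 0.19989
-λ = ln(0.19989)
λ = -ln(0.19989) = 1.6100

Verification: e^(-1.6100) = 0.19989 ✓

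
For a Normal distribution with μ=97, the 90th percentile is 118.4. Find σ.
σ = 16.6985

For X ~ Normal(μ, σ), the p-th percentile satisfies x = μ + z_p × σ,
where z_p = Φ⁻¹(p) is the standard normal quantile.

Step 1: z_{0.9} = Φ⁻¹(0.9) = 1.2816

Step 2: Solve for σ:
118.4 = 97 + 1.2816 × σ
σ = (118.4 - 97) / 1.2816
σ = 21.40 / 1.2816
σ = 16.6985

Verification: μ + z × σ = 97 + 1.2816 × 16.6985 = 118.40 ✓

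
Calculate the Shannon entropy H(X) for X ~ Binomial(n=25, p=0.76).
2.1718 nats

We have X ~ Binomial(n=25, p=0.76).

The Shannon entropy measures the uncertainty or information content of the distribution.

For a Binomial distribution with n=25, p=0.76:
H(X) = 2.1718 nats

(In bits, this would be 3.1332 bits.)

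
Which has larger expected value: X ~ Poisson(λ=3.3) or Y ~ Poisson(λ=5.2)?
Y has larger mean (5.2000 > 3.3000)

Compute the expected value for each distribution:

X ~ Poisson(λ=3.3):
E[X] = 3.3000

Y ~ Poisson(λ=5.2):
E[Y] = 5.2000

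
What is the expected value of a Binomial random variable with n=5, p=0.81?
4.0500

We have X ~ Binomial(n=5, p=0.81).

For a Binomial distribution with n=5, p=0.81:
E[X] = 4.0500

This is the expected (average) value of X.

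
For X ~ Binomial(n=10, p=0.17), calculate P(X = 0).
0.155160

We have X ~ Binomial(n=10, p=0.17).

For a Binomial distribution, the PMF gives us the probability of each outcome.

Using the PMF formula:
P(X = 0) = 0.155160

Rounded to 4 decimal places: 0.1552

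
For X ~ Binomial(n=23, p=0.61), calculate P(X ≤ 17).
0.934672

We have X ~ Binomial(n=23, p=0.61).

The CDF gives us P(X ≤ k).

Using the CDF:
P(X ≤ 17) = 0.934672

This means there's approximately a 93.5% chance that X is at most 17.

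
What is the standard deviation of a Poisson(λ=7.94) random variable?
2.8178

We have X ~ Poisson(λ=7.94).

For a Poisson distribution with λ=7.94:
σ = √Var(X) = 2.8178

The standard deviation is the square root of the variance.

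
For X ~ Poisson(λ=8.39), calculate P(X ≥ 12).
0.142108

We have X ~ Poisson(λ=8.39).

For discrete distributions, P(X ≥ 12) = 1 - P(X ≤ 11).

P(X ≤ 11) = 0.857892
P(X ≥ 12) = 1 - 0.857892 = 0.142108

So there's approximately a 14.2% chance that X is at least 12.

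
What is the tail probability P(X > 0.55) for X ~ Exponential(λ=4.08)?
0.106034

We have X ~ Exponential(λ=4.08).

P(X > 0.55) = 1 - P(X ≤ 0.55)
                = 1 - F(0.55)
                = 1 - 0.893966
                = 0.106034

So there's approximately a 10.6% chance that X exceeds 0.55.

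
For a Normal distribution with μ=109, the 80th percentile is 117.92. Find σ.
σ = 10.5986

For X ~ Normal(μ, σ), the p-th percentile satisfies x = μ + z_p × σ,
where z_p = Φ⁻¹(p) is the standard normal quantile.

Step 1: z_{0.8} = Φ⁻¹(0.8) = 0.8416

Step 2: Solve for σ:
117.92 = 109 + 0.8416 × σ
σ = (117.92 - 109) / 0.8416
σ = 8.92 / 0.8416
σ = 10.5986

Verification: μ + z × σ = 109 + 0.8416 × 10.5986 = 117.92 ✓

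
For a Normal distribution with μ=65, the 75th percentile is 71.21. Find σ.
σ = 9.2070

For X ~ Normal(μ, σ), the p-th percentile satisfies x = μ + z_p × σ,
where z_p = Φ⁻¹(p) is the standard normal quantile.

Step 1: z_{0.75} = Φ⁻¹(0.75) = 0.6745

Step 2: Solve for σ:
71.21 = 65 + 0.6745 × σ
σ = (71.21 - 65) / 0.6745
σ = 6.21 / 0.6745
σ = 9.2070

Verification: μ + z × σ = 65 + 0.6745 × 9.2070 = 71.21 ✓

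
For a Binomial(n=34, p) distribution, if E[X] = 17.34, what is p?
p = 0.51

For a Binomial(n, p) distribution:
E[X] = n × p

Given n = 34 and E[X] = 17.34:
17.34 = 34 × p
p = 17.34 / 34 = 0.51

Verification: Binomial(34, 0.51) has E[X] = 17.34 ✓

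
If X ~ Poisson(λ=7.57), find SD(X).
2.7514

We have X ~ Poisson(λ=7.57).

For a Poisson distribution with λ=7.57:
σ = √Var(X) = 2.7514

The standard deviation is the square root of the variance.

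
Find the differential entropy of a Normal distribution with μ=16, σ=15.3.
4.1468 nats

We have X ~ Normal(μ=16, σ=15.3).

The differential entropy measures the uncertainty or information content of the distribution.

For a Normal distribution with μ=16, σ=15.3:
h(X) = 4.1468 nats

(In bits, this would be 5.9826 bits.)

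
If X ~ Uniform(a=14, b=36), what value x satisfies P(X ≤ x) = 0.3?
20.6000

We have X ~ Uniform(a=14, b=36).

We want to find x such that P(X ≤ x) = 0.3.

This is the 30th percentile, which means 30% of values fall below this point.

Using the inverse CDF (quantile function):
x = F⁻¹(0.3) = 20.6000

Verification: P(X ≤ 20.6000) = 0.3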